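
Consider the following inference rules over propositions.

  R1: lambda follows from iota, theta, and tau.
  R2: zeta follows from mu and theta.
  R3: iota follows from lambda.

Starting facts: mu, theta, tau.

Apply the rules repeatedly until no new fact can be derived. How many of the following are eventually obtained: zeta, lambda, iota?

1

mu and theta hold, so zeta follows (R2).
zeta: reached.
lambda would need iota, theta, and tau (R1), but iota is never established.
iota would need lambda (R3), but lambda is never established.
Reached: zeta — 1 of the 3.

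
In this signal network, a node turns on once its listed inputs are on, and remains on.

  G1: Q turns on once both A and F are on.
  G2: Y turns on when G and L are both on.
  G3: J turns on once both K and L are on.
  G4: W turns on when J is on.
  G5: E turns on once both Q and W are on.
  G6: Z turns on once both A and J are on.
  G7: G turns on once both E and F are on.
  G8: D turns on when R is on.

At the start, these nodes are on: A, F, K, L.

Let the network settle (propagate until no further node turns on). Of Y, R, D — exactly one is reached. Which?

Y

K and L are on, so J turns on (G3).
A and F are on, so Q turns on (G1).
G4: J on → W on.
Q and W are on, so E turns on (G5).
E and F are on, so G turns on (G7).
G and L are on, so Y turns on (G2).
No rule produces R, and it is not given. D would need R (G8), but R never turns on.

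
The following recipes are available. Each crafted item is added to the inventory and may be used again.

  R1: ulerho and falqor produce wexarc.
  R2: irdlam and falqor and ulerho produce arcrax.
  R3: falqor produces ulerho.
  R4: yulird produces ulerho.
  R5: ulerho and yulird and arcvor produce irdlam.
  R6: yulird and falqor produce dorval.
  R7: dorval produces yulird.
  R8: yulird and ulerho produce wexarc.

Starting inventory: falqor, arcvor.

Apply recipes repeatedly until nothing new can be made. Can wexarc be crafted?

Yes

falqor → ulerho (R3).
ulerho and falqor → wexarc (R1).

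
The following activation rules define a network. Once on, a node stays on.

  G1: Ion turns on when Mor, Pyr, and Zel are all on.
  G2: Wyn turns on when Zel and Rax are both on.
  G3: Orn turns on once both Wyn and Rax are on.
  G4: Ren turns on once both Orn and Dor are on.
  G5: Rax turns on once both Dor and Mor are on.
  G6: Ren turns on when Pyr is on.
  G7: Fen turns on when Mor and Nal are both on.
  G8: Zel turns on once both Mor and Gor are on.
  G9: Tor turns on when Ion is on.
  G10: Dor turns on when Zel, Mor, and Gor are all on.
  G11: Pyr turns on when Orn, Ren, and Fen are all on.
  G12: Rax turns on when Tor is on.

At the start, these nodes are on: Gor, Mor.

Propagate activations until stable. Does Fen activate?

Fen would need Mor and Nal (G7), but Nal never turns on.

No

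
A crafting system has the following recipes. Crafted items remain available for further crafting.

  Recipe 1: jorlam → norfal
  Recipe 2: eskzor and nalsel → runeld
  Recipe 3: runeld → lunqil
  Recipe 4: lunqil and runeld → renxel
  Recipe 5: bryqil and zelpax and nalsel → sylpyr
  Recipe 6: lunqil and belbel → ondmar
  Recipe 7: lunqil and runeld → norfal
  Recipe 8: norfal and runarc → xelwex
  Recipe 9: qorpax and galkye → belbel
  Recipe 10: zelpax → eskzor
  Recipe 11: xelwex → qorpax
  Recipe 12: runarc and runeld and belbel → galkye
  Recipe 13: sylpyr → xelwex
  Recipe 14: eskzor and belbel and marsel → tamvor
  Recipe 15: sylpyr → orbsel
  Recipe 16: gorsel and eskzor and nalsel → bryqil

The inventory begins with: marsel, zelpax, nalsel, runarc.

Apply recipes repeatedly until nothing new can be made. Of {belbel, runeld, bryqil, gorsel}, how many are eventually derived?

Using Recipe 10, zelpax makes eskzor.
Using Recipe 2, eskzor and nalsel make runeld.
belbel would need qorpax and galkye (Recipe 9), but galkye is never obtained.
runeld: reached.
bryqil would need gorsel, eskzor, and nalsel (Recipe 16), but gorsel is never obtained.
No rule produces gorsel, and it is not given.
Reached: runeld — 1 of the 4.

1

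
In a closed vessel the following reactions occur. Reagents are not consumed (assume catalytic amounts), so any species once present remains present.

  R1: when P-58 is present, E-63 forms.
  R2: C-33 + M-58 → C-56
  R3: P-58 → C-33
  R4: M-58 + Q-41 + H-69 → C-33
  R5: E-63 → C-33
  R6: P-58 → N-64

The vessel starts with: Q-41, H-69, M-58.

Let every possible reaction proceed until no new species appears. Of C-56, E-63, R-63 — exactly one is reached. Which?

M-58, Q-41, and H-69 present → C-33 forms (R4).
C-33 and M-58 present → C-56 forms (R2).
E-63 would need P-58 (R1), but P-58 never forms. No rule produces R-63, and it is not given.

C-56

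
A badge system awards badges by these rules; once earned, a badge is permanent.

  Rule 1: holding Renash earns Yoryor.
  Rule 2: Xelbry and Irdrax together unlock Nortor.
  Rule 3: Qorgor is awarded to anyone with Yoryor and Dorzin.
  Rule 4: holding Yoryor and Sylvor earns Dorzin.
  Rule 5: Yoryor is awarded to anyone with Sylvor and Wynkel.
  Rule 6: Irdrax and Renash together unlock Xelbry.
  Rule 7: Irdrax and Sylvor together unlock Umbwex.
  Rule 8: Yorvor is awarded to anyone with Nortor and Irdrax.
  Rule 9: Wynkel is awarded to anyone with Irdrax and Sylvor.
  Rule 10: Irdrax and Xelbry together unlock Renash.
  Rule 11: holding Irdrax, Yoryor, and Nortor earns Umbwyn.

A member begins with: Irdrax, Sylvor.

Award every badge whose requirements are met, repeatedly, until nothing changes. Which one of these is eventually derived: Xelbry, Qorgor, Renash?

Qorgor

With Irdrax and Sylvor, Wynkel is earned (Rule 9).
With Sylvor and Wynkel, Yoryor is earned (Rule 5).
With Yoryor and Sylvor, Dorzin is earned (Rule 4).
With Yoryor and Dorzin, Qorgor is earned (Rule 3).
Renash would need Irdrax and Xelbry (Rule 10), but Xelbry is never earned. Xelbry would need Irdrax and Renash (Rule 6), but Renash is never earned.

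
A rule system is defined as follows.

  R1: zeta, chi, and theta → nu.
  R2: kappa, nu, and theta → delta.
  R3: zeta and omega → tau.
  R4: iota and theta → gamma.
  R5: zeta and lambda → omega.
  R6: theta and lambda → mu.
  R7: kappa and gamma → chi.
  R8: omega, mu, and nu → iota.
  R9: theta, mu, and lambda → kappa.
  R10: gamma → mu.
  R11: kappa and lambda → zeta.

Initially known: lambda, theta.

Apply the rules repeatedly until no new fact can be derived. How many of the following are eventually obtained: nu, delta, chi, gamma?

nu would need zeta, chi, and theta (R1), but chi is never established.
delta would need kappa, nu, and theta (R2), but nu is never established.
chi would need kappa and gamma (R7), but gamma is never established.
gamma would need iota and theta (R4), but iota is never established.
None of the 4 are reached.

0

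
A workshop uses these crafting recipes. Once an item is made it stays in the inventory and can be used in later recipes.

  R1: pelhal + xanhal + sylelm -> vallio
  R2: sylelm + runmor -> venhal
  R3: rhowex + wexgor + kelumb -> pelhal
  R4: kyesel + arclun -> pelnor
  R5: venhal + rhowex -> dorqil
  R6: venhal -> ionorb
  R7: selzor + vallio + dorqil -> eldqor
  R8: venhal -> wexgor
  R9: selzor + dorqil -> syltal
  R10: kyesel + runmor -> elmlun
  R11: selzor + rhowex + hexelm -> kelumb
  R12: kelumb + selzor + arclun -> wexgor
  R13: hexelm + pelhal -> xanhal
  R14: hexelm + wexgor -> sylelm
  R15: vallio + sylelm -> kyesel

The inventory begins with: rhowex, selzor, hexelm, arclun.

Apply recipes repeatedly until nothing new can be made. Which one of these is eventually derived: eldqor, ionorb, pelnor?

pelnor

Using R11, selzor, rhowex, and hexelm make kelumb.
Using R12, kelumb, selzor, and arclun make wexgor.
hexelm + wexgor -> sylelm (R14).
rhowex + wexgor + kelumb -> pelhal (R3).
hexelm + pelhal -> xanhal (R13).
Using R1, pelhal, xanhal, and sylelm make vallio.
Using R15, vallio and sylelm make kyesel.
Using R4, kyesel and arclun make pelnor.
ionorb would need venhal (R6), but venhal is never obtained. eldqor would need selzor, vallio, and dorqil (R7), but dorqil is never obtained.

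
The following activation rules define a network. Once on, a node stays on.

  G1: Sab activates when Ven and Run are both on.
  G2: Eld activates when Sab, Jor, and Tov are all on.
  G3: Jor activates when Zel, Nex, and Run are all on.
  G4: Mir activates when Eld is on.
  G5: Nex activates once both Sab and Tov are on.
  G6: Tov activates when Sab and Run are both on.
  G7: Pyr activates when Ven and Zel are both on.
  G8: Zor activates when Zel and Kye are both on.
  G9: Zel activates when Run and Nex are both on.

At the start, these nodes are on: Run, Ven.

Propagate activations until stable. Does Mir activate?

G1: Ven and Run on → Sab on.
G6: Sab and Run on → Tov on.
Sab and Tov are on, so Nex activates (G5).
Run and Nex are on, so Zel activates (G9).
Zel, Nex, and Run are on, so Jor activates (G3).
Sab, Jor, and Tov are on, so Eld activates (G2).
Eld is on, so Mir activates (G4).

Yes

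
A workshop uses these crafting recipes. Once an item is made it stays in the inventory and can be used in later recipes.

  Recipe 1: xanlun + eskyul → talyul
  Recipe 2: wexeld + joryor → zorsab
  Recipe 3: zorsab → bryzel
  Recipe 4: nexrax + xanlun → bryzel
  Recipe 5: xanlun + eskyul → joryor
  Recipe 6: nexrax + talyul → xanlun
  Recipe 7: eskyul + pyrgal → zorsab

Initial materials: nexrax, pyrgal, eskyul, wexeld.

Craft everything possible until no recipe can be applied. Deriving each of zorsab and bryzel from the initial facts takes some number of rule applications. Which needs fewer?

zorsab: eskyul + pyrgal → zorsab (Recipe 7). [1 rule application]
bryzel: eskyul + pyrgal → zorsab (Recipe 7). zorsab → bryzel (Recipe 3). [2 rule applications]
zorsab needs fewer.

zorsab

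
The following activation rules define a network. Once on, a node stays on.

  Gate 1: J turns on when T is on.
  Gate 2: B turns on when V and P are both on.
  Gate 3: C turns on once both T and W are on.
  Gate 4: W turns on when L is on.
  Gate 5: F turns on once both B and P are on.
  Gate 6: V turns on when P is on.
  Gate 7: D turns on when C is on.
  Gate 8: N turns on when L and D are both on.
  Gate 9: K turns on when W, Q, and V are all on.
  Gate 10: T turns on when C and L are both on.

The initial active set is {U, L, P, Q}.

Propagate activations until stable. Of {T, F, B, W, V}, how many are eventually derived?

Gate 6: P on → V on.
L is on, so W turns on (Gate 4).
V and P are on, so B turns on (Gate 2).
Gate 5: B and P on → F on.
T would need C and L (Gate 10), but C never turns on.
F: reached.
B: reached.
W: reached.
V: reached.
Reached: F, B, W, and V — 4 of the 5.

4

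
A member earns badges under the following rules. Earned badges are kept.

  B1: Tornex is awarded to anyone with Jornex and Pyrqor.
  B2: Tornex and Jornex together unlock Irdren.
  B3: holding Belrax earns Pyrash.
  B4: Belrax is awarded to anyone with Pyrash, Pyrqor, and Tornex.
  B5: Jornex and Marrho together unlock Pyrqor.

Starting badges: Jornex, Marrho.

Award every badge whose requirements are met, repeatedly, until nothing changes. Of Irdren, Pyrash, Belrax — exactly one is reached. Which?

Irdren

With Jornex and Marrho, Pyrqor is earned (B5).
With Jornex and Pyrqor, Tornex is earned (B1).
With Tornex and Jornex, Irdren is earned (B2).
Belrax would need Pyrash, Pyrqor, and Tornex (B4), but Pyrash is never earned. Pyrash would need Belrax (B3), but Belrax is never earned.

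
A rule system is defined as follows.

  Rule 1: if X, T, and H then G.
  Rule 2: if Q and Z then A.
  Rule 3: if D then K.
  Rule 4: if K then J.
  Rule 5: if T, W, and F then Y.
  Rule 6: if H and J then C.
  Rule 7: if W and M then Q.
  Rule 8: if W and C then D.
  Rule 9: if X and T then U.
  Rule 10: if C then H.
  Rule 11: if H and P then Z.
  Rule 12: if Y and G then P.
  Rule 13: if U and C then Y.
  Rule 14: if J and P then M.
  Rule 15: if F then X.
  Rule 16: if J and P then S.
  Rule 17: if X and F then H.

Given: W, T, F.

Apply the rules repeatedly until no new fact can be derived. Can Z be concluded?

From T, W, and F, Rule 5 gives Y.
From F, Rule 15 gives X.
From X and F, Rule 17 gives H.
X, T, and H hold, so G follows (Rule 1).
From Y and G, Rule 12 gives P.
H and P hold, so Z follows (Rule 11).

Yes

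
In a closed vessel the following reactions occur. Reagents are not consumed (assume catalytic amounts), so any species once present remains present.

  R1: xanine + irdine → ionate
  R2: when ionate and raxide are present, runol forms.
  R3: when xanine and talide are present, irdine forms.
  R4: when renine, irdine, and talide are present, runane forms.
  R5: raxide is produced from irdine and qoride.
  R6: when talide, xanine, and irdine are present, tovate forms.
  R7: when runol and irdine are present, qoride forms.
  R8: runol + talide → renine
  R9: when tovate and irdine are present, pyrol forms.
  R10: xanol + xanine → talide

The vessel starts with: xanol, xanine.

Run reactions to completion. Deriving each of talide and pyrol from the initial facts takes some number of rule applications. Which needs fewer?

talide

talide: xanol and xanine present → talide forms (R10). [1 rule application]
pyrol: xanol and xanine present → talide forms (R10). xanine and talide present → irdine forms (R3). talide, xanine, and irdine present → tovate forms (R6). tovate and irdine present → pyrol forms (R9). [4 rule applications]
talide needs fewer.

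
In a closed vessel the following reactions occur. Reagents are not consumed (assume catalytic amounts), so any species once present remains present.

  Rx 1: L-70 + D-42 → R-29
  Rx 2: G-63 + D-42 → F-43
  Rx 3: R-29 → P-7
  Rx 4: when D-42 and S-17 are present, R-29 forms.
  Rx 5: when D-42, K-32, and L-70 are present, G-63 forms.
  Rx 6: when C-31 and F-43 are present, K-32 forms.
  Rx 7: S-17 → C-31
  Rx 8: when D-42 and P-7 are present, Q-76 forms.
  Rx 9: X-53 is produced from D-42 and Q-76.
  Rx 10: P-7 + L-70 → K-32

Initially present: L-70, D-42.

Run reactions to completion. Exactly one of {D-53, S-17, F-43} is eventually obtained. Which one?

L-70 and D-42 present → R-29 forms (Rx 1).
R-29 present → P-7 forms (Rx 3).
P-7 and L-70 present → K-32 forms (Rx 10).
D-42, K-32, and L-70 present → G-63 forms (Rx 5).
G-63 and D-42 present → F-43 forms (Rx 2).
No rule produces D-53, and it is not given. No rule produces S-17, and it is not given.

F-43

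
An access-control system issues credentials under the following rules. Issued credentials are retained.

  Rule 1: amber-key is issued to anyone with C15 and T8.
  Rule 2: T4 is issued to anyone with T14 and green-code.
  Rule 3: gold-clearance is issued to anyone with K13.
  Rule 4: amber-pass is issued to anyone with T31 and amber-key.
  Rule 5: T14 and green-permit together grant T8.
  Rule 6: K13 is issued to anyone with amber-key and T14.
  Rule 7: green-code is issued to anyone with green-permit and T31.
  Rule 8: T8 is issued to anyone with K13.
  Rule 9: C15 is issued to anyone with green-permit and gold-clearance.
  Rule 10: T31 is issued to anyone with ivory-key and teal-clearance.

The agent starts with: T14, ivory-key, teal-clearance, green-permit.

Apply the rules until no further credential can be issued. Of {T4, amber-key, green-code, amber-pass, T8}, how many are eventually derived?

3

Holding T14 and green-permit grants T8 (Rule 5).
Holding ivory-key and teal-clearance grants T31 (Rule 10).
Holding green-permit and T31 grants green-code (Rule 7).
Holding T14 and green-code grants T4 (Rule 2).
T4: reached.
amber-key would need C15 and T8 (Rule 1), but C15 is never granted.
green-code: reached.
amber-pass would need T31 and amber-key (Rule 4), but amber-key is never granted.
T8: reached.
Reached: T4, green-code, and T8 — 3 of the 5.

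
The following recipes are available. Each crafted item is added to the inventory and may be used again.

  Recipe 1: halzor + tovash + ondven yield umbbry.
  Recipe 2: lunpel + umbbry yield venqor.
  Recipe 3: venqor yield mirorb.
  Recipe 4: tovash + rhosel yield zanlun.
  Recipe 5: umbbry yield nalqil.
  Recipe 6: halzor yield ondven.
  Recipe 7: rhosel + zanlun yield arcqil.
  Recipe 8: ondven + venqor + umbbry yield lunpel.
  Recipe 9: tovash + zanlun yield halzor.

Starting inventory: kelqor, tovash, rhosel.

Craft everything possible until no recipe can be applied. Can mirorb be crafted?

No

mirorb would need venqor (Recipe 3), but venqor is never obtained.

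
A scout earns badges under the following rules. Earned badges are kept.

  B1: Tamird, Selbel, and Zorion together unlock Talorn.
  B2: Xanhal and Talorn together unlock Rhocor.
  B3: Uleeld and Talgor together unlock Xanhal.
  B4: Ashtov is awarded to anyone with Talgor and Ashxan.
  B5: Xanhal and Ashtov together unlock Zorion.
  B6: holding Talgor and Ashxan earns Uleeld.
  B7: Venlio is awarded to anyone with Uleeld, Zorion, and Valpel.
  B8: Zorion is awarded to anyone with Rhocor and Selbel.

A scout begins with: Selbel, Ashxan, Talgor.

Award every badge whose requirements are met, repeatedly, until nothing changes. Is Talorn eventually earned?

Talorn would need Tamird, Selbel, and Zorion (B1), but Tamird is never earned.

No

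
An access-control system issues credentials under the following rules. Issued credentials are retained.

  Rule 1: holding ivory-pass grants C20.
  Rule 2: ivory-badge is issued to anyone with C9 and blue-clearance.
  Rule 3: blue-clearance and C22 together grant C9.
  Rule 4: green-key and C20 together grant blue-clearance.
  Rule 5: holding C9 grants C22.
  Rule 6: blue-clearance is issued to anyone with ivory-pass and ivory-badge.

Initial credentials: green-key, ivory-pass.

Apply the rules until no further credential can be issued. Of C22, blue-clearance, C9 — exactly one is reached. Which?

blue-clearance

Holding ivory-pass grants C20 (Rule 1).
Holding green-key and C20 grants blue-clearance (Rule 4).
C22 would need C9 (Rule 5), but C9 is never granted. C9 would need blue-clearance and C22 (Rule 3), but C22 is never granted.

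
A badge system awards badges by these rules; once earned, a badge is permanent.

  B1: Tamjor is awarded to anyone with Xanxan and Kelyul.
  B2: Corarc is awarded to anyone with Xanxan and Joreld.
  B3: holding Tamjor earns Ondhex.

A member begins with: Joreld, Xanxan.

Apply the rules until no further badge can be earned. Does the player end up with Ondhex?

No

Ondhex would need Tamjor (B3), but Tamjor is never earned.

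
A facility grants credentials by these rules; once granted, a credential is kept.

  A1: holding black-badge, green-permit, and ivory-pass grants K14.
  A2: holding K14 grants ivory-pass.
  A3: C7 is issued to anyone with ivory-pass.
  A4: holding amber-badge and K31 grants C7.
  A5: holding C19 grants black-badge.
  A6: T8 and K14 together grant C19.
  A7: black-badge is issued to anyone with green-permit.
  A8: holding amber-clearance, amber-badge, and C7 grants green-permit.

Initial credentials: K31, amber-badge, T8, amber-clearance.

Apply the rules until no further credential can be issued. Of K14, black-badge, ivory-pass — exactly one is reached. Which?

Holding amber-badge and K31 grants C7 (A4).
Holding amber-clearance, amber-badge, and C7 grants green-permit (A8).
Holding green-permit grants black-badge (A7).
ivory-pass would need K14 (A2), but K14 is never granted. K14 would need black-badge, green-permit, and ivory-pass (A1), but ivory-pass is never granted.

black-badge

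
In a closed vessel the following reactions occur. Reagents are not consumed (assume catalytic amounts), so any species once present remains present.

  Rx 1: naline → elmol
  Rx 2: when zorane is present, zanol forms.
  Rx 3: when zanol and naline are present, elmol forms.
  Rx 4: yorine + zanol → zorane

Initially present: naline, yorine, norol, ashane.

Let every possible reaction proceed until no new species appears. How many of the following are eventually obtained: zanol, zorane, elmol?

1

naline present → elmol forms (Rx 1).
zanol would need zorane (Rx 2), but zorane never forms.
zorane would need yorine and zanol (Rx 4), but zanol never forms.
elmol: reached.
Reached: elmol — 1 of the 3.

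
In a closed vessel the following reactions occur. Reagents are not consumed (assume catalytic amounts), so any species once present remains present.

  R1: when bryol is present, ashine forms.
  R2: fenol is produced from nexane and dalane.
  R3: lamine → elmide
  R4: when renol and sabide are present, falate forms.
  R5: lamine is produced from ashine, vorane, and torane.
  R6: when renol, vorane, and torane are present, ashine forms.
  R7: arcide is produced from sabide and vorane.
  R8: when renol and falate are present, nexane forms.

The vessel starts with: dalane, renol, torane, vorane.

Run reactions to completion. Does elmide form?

Yes

renol, vorane, and torane present → ashine forms (R6).
ashine, vorane, and torane present → lamine forms (R5).
lamine present → elmide forms (R3).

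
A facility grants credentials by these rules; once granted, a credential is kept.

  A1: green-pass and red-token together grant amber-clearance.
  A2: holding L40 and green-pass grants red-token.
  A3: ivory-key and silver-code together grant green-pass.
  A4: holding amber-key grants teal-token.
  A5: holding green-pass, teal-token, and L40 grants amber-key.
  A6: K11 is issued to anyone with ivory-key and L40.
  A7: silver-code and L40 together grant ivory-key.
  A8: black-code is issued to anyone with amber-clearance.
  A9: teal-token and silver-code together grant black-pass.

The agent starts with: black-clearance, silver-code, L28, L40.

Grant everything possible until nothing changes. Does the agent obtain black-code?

Holding silver-code and L40 grants ivory-key (A7).
Holding ivory-key and silver-code grants green-pass (A3).
Holding L40 and green-pass grants red-token (A2).
Holding green-pass and red-token grants amber-clearance (A1).
Holding amber-clearance grants black-code (A8).

Yes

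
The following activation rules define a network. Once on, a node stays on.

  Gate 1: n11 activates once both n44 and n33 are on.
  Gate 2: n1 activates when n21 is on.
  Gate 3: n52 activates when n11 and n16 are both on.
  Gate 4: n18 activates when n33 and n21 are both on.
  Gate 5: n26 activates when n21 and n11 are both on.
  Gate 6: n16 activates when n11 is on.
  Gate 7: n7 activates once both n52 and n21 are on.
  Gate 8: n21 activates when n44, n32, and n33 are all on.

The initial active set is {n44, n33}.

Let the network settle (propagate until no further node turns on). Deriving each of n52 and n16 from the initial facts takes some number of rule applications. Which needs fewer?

n16

n16: n44 and n33 are on, so n11 activates (Gate 1). Gate 6: n11 on → n16 on. [2 rule applications]
n52: Gate 1: n44 and n33 on → n11 on. n11 is on, so n16 activates (Gate 6). n11 and n16 are on, so n52 activates (Gate 3). [3 rule applications]
n16 needs fewer.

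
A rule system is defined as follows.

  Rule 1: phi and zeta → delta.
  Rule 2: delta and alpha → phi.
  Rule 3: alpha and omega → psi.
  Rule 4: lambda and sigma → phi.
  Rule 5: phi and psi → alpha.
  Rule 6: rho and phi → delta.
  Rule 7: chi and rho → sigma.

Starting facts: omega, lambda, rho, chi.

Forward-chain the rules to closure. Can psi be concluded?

No

psi would need alpha and omega (Rule 3), but alpha is never established.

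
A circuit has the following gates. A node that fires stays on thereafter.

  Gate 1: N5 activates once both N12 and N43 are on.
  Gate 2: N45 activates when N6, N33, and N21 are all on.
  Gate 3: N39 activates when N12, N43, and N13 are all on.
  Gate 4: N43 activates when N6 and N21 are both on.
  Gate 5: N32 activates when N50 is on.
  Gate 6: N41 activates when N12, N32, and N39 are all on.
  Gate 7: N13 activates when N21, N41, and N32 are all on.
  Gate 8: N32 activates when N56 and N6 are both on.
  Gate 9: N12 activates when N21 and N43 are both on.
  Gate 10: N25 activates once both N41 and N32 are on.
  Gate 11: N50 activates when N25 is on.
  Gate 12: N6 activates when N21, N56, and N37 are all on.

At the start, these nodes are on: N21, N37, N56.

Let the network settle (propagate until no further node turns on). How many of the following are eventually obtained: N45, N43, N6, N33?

Gate 12: N21, N56, and N37 on → N6 on.
N6 and N21 are on, so N43 activates (Gate 4).
N45 would need N6, N33, and N21 (Gate 2), but N33 never turns on.
N43: reached.
N6: reached.
No rule produces N33, and it is not given.
Reached: N43 and N6 — 2 of the 4.

2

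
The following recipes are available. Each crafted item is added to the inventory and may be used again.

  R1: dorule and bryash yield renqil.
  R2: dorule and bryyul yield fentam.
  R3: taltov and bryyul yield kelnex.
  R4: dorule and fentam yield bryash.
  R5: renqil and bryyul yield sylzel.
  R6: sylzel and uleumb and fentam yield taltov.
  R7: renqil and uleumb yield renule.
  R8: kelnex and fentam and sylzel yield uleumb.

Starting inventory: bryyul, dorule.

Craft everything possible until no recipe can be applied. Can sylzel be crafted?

Yes

Using R2, dorule and bryyul make fentam.
Using R4, dorule and fentam make bryash.
dorule and bryash → renqil (R1).
renqil and bryyul → sylzel (R5).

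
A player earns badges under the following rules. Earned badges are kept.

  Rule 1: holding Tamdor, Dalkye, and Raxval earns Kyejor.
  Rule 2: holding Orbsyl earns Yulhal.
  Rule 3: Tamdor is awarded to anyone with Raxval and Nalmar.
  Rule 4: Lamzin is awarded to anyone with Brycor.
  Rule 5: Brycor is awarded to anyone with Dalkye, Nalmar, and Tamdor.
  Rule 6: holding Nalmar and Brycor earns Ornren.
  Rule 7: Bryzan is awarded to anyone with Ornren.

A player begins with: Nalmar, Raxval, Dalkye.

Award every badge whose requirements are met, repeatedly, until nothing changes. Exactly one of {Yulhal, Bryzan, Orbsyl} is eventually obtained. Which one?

Bryzan

With Raxval and Nalmar, Tamdor is earned (Rule 3).
With Dalkye, Nalmar, and Tamdor, Brycor is earned (Rule 5).
With Nalmar and Brycor, Ornren is earned (Rule 6).
With Ornren, Bryzan is earned (Rule 7).
Yulhal would need Orbsyl (Rule 2), but Orbsyl is never earned. No rule produces Orbsyl, and it is not given.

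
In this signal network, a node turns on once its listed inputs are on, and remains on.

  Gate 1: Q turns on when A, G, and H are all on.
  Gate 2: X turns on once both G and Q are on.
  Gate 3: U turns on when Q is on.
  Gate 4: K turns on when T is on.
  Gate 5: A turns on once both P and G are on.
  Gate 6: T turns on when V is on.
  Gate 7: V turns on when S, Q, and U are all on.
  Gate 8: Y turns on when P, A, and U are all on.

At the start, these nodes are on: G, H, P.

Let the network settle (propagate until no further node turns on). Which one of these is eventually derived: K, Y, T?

P and G are on, so A turns on (Gate 5).
A, G, and H are on, so Q turns on (Gate 1).
Gate 3: Q on → U on.
P, A, and U are on, so Y turns on (Gate 8).
T would need V (Gate 6), but V never turns on. K would need T (Gate 4), but T never turns on.

Y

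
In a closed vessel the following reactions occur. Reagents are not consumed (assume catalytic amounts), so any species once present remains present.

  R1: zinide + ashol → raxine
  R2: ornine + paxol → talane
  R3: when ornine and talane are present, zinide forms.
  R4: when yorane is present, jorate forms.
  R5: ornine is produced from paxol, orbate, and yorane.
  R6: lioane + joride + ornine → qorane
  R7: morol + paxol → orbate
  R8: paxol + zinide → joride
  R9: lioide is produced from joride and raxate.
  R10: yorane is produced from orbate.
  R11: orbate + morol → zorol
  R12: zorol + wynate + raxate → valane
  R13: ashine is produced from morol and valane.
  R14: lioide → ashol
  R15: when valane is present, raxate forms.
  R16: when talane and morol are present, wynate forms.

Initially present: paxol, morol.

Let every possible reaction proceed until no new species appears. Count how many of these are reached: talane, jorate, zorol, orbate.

4

morol and paxol present → orbate forms (R7).
orbate and morol present → zorol forms (R11).
orbate present → yorane forms (R10).
yorane present → jorate forms (R4).
paxol, orbate, and yorane present → ornine forms (R5).
ornine and paxol present → talane forms (R2).
talane: reached.
jorate: reached.
zorol: reached.
orbate: reached.
All 4 are reached.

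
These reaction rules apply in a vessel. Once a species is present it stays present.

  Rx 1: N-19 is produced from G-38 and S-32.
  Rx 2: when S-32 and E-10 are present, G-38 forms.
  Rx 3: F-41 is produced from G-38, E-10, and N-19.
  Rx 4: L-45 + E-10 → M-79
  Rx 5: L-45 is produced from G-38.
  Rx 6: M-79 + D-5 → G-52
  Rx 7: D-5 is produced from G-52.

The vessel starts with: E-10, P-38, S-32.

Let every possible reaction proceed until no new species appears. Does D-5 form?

No

D-5 would need G-52 (Rx 7), but G-52 never forms.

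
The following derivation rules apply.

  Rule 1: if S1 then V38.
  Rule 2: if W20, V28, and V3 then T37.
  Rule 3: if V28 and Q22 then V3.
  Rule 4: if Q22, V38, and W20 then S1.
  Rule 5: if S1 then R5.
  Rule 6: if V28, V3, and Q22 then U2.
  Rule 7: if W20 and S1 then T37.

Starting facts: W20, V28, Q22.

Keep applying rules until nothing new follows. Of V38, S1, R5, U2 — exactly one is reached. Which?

V28 and Q22 hold, so V3 follows (Rule 3).
V28, V3, and Q22 hold, so U2 follows (Rule 6).
R5 would need S1 (Rule 5), but S1 is never established. S1 would need Q22, V38, and W20 (Rule 4), but V38 is never established. V38 would need S1 (Rule 1), but S1 is never established.

U2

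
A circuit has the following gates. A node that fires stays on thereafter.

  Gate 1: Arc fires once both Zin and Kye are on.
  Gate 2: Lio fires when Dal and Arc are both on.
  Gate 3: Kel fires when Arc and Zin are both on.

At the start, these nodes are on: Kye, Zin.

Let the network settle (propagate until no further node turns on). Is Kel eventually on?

Zin and Kye are on, so Arc fires (Gate 1).
Arc and Zin are on, so Kel fires (Gate 3).

Yes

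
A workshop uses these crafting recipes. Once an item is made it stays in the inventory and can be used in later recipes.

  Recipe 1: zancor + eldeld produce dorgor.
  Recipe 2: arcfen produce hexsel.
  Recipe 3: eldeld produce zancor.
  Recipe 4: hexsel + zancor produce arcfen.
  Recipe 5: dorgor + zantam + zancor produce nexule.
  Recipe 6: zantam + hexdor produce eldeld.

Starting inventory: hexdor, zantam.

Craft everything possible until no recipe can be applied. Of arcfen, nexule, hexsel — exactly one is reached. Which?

zantam + hexdor → eldeld (Recipe 6).
Using Recipe 3, eldeld makes zancor.
zancor + eldeld → dorgor (Recipe 1).
dorgor + zantam + zancor → nexule (Recipe 5).
hexsel would need arcfen (Recipe 2), but arcfen is never obtained. arcfen would need hexsel and zancor (Recipe 4), but hexsel is never obtained.

nexule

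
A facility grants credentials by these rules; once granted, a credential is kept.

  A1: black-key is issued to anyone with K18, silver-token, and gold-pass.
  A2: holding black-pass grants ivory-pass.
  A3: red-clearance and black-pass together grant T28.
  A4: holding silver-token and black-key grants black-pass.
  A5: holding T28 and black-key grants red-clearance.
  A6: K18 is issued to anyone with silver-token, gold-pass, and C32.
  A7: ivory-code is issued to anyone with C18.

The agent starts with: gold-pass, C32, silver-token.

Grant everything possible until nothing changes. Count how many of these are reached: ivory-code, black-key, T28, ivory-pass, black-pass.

Holding silver-token, gold-pass, and C32 grants K18 (A6).
Holding K18, silver-token, and gold-pass grants black-key (A1).
Holding silver-token and black-key grants black-pass (A4).
Holding black-pass grants ivory-pass (A2).
ivory-code would need C18 (A7), but C18 is never granted.
black-key: reached.
T28 would need red-clearance and black-pass (A3), but red-clearance is never granted.
ivory-pass: reached.
black-pass: reached.
Reached: black-key, ivory-pass, and black-pass — 3 of the 5.

3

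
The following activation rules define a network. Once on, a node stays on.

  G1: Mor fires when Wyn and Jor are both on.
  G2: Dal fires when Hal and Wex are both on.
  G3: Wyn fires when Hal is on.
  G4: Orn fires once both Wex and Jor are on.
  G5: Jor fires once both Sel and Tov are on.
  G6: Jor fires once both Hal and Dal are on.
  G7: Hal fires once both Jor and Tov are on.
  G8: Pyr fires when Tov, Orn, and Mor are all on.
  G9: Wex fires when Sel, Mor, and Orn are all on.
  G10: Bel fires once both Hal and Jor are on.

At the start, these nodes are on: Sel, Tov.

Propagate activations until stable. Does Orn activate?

No

Orn would need Wex and Jor (G4), but Wex never turns on.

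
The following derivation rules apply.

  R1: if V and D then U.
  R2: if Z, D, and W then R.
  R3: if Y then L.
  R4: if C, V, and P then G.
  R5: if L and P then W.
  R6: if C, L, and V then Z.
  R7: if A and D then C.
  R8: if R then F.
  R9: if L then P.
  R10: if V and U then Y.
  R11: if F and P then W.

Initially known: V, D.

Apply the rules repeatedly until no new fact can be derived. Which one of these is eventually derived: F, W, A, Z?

From V and D, R1 gives U.
From V and U, R10 gives Y.
Y holds, so L follows (R3).
From L, R9 gives P.
L and P hold, so W follows (R5).
Z would need C, L, and V (R6), but C is never established. No rule produces A, and it is not given. F would need R (R8), but R is never established.

W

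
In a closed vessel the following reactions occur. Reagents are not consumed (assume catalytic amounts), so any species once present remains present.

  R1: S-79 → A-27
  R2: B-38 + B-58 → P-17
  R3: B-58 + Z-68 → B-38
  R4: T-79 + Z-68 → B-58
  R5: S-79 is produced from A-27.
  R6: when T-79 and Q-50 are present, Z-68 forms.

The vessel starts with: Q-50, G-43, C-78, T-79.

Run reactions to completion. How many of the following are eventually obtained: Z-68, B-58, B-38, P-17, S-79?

4

T-79 and Q-50 present → Z-68 forms (R6).
T-79 and Z-68 present → B-58 forms (R4).
B-58 and Z-68 present → B-38 forms (R3).
B-38 and B-58 present → P-17 forms (R2).
Z-68: reached.
B-58: reached.
B-38: reached.
P-17: reached.
S-79 would need A-27 (R5), but A-27 never forms.
Reached: Z-68, B-58, B-38, and P-17 — 4 of the 5.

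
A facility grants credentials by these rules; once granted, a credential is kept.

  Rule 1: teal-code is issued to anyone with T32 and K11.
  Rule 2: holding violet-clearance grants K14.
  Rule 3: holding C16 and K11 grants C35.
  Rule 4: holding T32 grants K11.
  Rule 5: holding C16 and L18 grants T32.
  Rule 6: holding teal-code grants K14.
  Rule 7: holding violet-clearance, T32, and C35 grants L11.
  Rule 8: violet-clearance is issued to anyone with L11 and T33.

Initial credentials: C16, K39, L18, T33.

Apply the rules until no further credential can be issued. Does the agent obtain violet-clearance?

No

violet-clearance would need L11 and T33 (Rule 8), but L11 is never granted.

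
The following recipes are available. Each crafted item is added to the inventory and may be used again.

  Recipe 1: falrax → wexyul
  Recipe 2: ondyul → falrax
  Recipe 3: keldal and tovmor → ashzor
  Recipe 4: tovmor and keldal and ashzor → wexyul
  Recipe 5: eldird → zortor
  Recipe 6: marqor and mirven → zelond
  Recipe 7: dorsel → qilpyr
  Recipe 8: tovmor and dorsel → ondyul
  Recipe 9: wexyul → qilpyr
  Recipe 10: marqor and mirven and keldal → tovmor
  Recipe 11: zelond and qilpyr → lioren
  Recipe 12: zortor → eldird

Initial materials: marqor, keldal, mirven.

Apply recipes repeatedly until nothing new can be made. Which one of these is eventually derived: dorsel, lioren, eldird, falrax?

Using Recipe 10, marqor, mirven, and keldal make tovmor.
marqor and mirven → zelond (Recipe 6).
Using Recipe 3, keldal and tovmor make ashzor.
Using Recipe 4, tovmor, keldal, and ashzor make wexyul.
wexyul → qilpyr (Recipe 9).
zelond and qilpyr → lioren (Recipe 11).
falrax would need ondyul (Recipe 2), but ondyul is never obtained. No rule produces dorsel, and it is not given. eldird would need zortor (Recipe 12), but zortor is never obtained.

lioren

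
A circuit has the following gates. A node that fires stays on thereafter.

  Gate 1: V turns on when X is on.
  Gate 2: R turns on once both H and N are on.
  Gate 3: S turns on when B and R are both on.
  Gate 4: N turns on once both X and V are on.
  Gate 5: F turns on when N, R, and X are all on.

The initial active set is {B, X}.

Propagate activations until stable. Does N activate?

X is on, so V turns on (Gate 1).
X and V are on, so N turns on (Gate 4).

Yes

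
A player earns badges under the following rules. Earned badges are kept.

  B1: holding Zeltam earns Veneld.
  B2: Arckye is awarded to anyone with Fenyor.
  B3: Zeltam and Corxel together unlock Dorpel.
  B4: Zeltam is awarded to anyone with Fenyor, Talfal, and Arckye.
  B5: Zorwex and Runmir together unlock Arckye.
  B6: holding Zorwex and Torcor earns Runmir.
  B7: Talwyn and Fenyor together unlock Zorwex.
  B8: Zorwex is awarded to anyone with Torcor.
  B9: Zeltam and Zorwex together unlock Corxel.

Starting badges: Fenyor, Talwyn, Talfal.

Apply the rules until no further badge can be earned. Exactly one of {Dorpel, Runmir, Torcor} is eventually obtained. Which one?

Dorpel

With Talwyn and Fenyor, Zorwex is earned (B7).
With Fenyor, Arckye is earned (B2).
With Fenyor, Talfal, and Arckye, Zeltam is earned (B4).
With Zeltam and Zorwex, Corxel is earned (B9).
With Zeltam and Corxel, Dorpel is earned (B3).
Runmir would need Zorwex and Torcor (B6), but Torcor is never earned. No rule produces Torcor, and it is not given.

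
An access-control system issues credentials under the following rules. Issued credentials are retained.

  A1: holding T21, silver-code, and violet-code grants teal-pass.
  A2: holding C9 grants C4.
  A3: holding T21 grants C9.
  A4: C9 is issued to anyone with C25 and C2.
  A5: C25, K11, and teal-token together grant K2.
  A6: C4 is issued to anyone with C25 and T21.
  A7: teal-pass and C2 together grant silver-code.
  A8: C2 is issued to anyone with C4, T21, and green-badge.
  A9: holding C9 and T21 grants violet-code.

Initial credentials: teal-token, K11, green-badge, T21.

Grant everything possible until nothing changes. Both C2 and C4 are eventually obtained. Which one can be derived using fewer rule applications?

C4: Holding T21 grants C9 (A3). Holding C9 grants C4 (A2). [2 rule applications]
C2: Holding T21 grants C9 (A3). Holding C9 grants C4 (A2). Holding C4, T21, and green-badge grants C2 (A8). [3 rule applications]
C4 needs fewer.

C4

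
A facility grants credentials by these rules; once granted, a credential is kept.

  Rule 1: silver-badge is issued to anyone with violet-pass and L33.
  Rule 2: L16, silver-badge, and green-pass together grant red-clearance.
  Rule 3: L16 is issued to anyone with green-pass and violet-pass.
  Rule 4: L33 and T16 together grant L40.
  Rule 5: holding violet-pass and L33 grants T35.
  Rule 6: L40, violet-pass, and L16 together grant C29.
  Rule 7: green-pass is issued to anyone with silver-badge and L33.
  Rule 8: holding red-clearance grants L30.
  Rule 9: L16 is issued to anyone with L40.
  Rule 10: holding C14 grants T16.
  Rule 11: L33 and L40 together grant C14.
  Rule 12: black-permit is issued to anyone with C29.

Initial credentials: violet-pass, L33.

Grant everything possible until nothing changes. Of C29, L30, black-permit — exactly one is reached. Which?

L30

Holding violet-pass and L33 grants silver-badge (Rule 1).
Holding silver-badge and L33 grants green-pass (Rule 7).
Holding green-pass and violet-pass grants L16 (Rule 3).
Holding L16, silver-badge, and green-pass grants red-clearance (Rule 2).
Holding red-clearance grants L30 (Rule 8).
C29 would need L40, violet-pass, and L16 (Rule 6), but L40 is never granted. black-permit would need C29 (Rule 12), but C29 is never granted.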